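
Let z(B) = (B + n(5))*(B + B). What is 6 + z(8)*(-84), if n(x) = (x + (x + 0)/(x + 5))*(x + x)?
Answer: -84666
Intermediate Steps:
n(x) = 2*x*(x + x/(5 + x)) (n(x) = (x + x/(5 + x))*(2*x) = 2*x*(x + x/(5 + x)))
z(B) = 2*B*(55 + B) (z(B) = (B + 2*5**2*(6 + 5)/(5 + 5))*(B + B) = (B + 2*25*11/10)*(2*B) = (B + 2*25*(1/10)*11)*(2*B) = (B + 55)*(2*B) = (55 + B)*(2*B) = 2*B*(55 + B))
6 + z(8)*(-84) = 6 + (2*8*(55 + 8))*(-84) = 6 + (2*8*63)*(-84) = 6 + 1008*(-84) = 6 - 84672 = -84666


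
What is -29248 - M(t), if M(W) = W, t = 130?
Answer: -29378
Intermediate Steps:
-29248 - M(t) = -29248 - 1*130 = -29248 - 130 = -29378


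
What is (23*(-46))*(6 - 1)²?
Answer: -26450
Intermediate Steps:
(23*(-46))*(6 - 1)² = -1058*5² = -1058*25 = -26450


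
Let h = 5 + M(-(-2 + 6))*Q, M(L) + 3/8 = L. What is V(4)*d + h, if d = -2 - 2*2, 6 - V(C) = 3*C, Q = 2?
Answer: 129/4 ≈ 32.250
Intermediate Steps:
M(L) = -3/8 + L
V(C) = 6 - 3*C
h = -15/4 (h = 5 + (-3/8 - (-2 + 6))*2 = 5 + (-3/8 - 1*4)*2 = 5 + (-3/8 - 4)*2 = 5 - 35/8*2 = 5 - 35/4 = -15/4 ≈ -3.7500)
d = -6 (d = -2 - 4 = -6)
V(4)*d + h = (6 - 3*4)*(-6) - 15/4 = (6 - 12)*(-6) - 15/4 = -6*(-6) - 15/4 = 36 - 15/4 = 129/4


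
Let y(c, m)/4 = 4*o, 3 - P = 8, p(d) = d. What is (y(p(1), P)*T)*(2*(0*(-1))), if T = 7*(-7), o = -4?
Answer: 0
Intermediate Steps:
P = -5 (P = 3 - 1*8 = 3 - 8 = -5)
y(c, m) = -64 (y(c, m) = 4*(4*(-4)) = 4*(-16) = -64)
T = -49
(y(p(1), P)*T)*(2*(0*(-1))) = (-64*(-49))*(2*(0*(-1))) = 3136*(2*0) = 3136*0 = 0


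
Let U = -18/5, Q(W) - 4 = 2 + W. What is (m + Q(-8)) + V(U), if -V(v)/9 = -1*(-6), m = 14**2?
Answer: 140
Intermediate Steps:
Q(W) = 6 + W (Q(W) = 4 + (2 + W) = 6 + W)
U = -18/5 (U = -18*1/5 = -18/5 ≈ -3.6000)
m = 196
V(v) = -54 (V(v) = -(-9)*(-6) = -9*6 = -54)
(m + Q(-8)) + V(U) = (196 + (6 - 8)) - 54 = (196 - 2) - 54 = 194 - 54 = 140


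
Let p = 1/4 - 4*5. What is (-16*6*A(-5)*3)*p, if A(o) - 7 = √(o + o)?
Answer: 39816 + 5688*I*√10 ≈ 39816.0 + 17987.0*I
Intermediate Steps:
A(o) = 7 + √2*√o (A(o) = 7 + √(o + o) = 7 + √(2*o) = 7 + √2*√o)
p = -79/4 (p = 1*(¼) - 20 = ¼ - 20 = -79/4 ≈ -19.750)
(-16*6*A(-5)*3)*p = -16*6*(7 + √2*√(-5))*3*(-79/4) = -16*6*(7 + √2*(I*√5))*3*(-79/4) = -16*6*(7 + I*√10)*3*(-79/4) = -16*(42 + 6*I*√10)*3*(-79/4) = -16*(126 + 18*I*√10)*(-79/4) = (-2016 - 288*I*√10)*(-79/4) = 39816 + 5688*I*√10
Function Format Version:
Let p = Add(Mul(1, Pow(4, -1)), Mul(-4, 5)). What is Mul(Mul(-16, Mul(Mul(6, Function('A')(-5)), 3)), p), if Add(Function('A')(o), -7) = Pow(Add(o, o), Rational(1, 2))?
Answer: Add(39816, Mul(5688, I, Pow(10, Rational(1, 2)))) ≈ Add(39816., Mul(17987., I))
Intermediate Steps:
Function('A')(o) = Add(7, Mul(Pow(2, Rational(1, 2)), Pow(o, Rational(1, 2)))) (Function('A')(o) = Add(7, Pow(Add(o, o), Rational(1, 2))) = Add(7, Pow(Mul(2, o), Rational(1, 2))) = Add(7, Mul(Pow(2, Rational(1, 2)), Pow(o, Rational(1, 2)))))
p = Rational(-79, 4) (p = Add(Mul(1, Rational(1, 4)), -20) = Add(Rational(1, 4), -20) = Rational(-79, 4) ≈ -19.750)
Mul(Mul(-16, Mul(Mul(6, Function('A')(-5)), 3)), p) = Mul(Mul(-16, Mul(Mul(6, Add(7, Mul(Pow(2, Rational(1, 2)), Pow(-5, Rational(1, 2))))), 3)), Rational(-79, 4)) = Mul(Mul(-16, Mul(Mul(6, Add(7, Mul(Pow(2, Rational(1, 2)), Mul(I, Pow(5, Rational(1, 2)))))), 3)), Rational(-79, 4)) = Mul(Mul(-16, Mul(Mul(6, Add(7, Mul(I, Pow(10, Rational(1, 2))))), 3)), Rational(-79, 4)) = Mul(Mul(-16, Mul(Add(42, Mul(6, I, Pow(10, Rational(1, 2)))), 3)), Rational(-79, 4)) = Mul(Mul(-16, Add(126, Mul(18, I, Pow(10, Rational(1, 2))))), Rational(-79, 4)) = Mul(Add(-2016, Mul(-288, I, Pow(10, Rational(1, 2)))), Rational(-79, 4)) = Add(39816, Mul(5688, I, Pow(10, Rational(1, 2))))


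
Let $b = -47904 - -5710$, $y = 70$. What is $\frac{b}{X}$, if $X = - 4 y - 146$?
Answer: $\frac{21097}{213} \approx 99.047$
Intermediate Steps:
$X = -426$ ($X = \left(-4\right) 70 - 146 = -280 - 146 = -426$)
$b = -42194$ ($b = -47904 + 5710 = -42194$)
$\frac{b}{X} = - \frac{42194}{-426} = \left(-42194\right) \left(- \frac{1}{426}\right) = \frac{21097}{213}$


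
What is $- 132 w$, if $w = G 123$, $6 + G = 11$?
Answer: $-81180$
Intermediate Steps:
$G = 5$ ($G = -6 + 11 = 5$)
$w = 615$ ($w = 5 \cdot 123 = 615$)
$- 132 w = \left(-132\right) 615 = -81180$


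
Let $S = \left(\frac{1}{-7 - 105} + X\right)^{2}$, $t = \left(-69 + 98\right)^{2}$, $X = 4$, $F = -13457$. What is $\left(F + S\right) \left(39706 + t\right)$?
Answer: $- \frac{6836418785053}{12544} \approx -5.45 \cdot 10^{8}$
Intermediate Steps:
$t = 841$ ($t = 29^{2} = 841$)
$S = \frac{199809}{12544}$ ($S = \left(\frac{1}{-7 - 105} + 4\right)^{2} = \left(\frac{1}{-112} + 4\right)^{2} = \left(- \frac{1}{112} + 4\right)^{2} = \left(\frac{447}{112}\right)^{2} = \frac{199809}{12544} \approx 15.929$)
$\left(F + S\right) \left(39706 + t\right) = \left(-13457 + \frac{199809}{12544}\right) \left(39706 + 841\right) = \left(- \frac{168604799}{12544}\right) 40547 = - \frac{6836418785053}{12544}$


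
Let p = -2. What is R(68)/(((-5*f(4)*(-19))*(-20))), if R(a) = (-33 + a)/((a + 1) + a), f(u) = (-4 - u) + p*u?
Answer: 7/832960 ≈ 8.4038e-6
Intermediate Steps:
f(u) = -4 - 3*u (f(u) = (-4 - u) - 2*u = -4 - 3*u)
R(a) = (-33 + a)/(1 + 2*a) (R(a) = (-33 + a)/((1 + a) + a) = (-33 + a)/(1 + 2*a))
R(68)/(((-5*f(4)*(-19))*(-20))) = ((-33 + 68)/(1 + 2*68))/(((-5*(-4 - 3*4)*(-19))*(-20))) = (35/(1 + 136))/(((-5*(-4 - 12)*(-19))*(-20))) = (35/137)/(((-5*(-16)*(-19))*(-20))) = ((1/137)*35)/(((80*(-19))*(-20))) = 35/(137*((-1520*(-20)))) = (35/137)/30400 = (35/137)*(1/30400) = 7/832960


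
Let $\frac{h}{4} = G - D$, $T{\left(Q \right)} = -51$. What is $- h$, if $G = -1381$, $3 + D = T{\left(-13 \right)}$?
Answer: $5308$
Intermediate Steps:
$D = -54$ ($D = -3 - 51 = -54$)
$h = -5308$ ($h = 4 \left(-1381 - -54\right) = 4 \left(-1381 + 54\right) = 4 \left(-1327\right) = -5308$)
$- h = \left(-1\right) \left(-5308\right) = 5308$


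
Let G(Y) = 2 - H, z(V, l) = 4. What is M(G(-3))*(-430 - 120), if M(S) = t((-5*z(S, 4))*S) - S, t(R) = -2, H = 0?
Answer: 2200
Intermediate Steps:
G(Y) = 2 (G(Y) = 2 - 1*0 = 2 + 0 = 2)
M(S) = -2 - S
M(G(-3))*(-430 - 120) = (-2 - 1*2)*(-430 - 120) = (-2 - 2)*(-550) = -4*(-550) = 2200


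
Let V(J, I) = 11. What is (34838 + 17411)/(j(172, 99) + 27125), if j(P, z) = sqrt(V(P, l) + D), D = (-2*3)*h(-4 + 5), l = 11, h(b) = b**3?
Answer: 283450825/147153124 - 52249*sqrt(5)/735765620 ≈ 1.9261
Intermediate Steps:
D = -6 (D = (-2*3)*(-4 + 5)**3 = -6*1**3 = -6*1 = -6)
j(P, z) = sqrt(5) (j(P, z) = sqrt(11 - 6) = sqrt(5))
(34838 + 17411)/(j(172, 99) + 27125) = (34838 + 17411)/(sqrt(5) + 27125) = 52249/(27125 + sqrt(5))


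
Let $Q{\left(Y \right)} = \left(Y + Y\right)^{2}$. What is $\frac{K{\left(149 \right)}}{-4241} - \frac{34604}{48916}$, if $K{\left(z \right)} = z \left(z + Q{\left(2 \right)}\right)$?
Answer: $- \frac{337338856}{51863189} \approx -6.5044$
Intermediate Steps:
$Q{\left(Y \right)} = 4 Y^{2}$ ($Q{\left(Y \right)} = \left(2 Y\right)^{2} = 4 Y^{2}$)
$K{\left(z \right)} = z \left(16 + z\right)$ ($K{\left(z \right)} = z \left(z + 4 \cdot 2^{2}\right) = z \left(z + 4 \cdot 4\right) = z \left(z + 16\right) = z \left(16 + z\right)$)
$\frac{K{\left(149 \right)}}{-4241} - \frac{34604}{48916} = \frac{149 \left(16 + 149\right)}{-4241} - \frac{34604}{48916} = 149 \cdot 165 \left(- \frac{1}{4241}\right) - \frac{8651}{12229} = 24585 \left(- \frac{1}{4241}\right) - \frac{8651}{12229} = - \frac{24585}{4241} - \frac{8651}{12229} = - \frac{337338856}{51863189}$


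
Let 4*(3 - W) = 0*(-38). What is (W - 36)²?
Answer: 1089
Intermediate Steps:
W = 3 (W = 3 - 0*(-38) = 3 - ¼*0 = 3 + 0 = 3)
(W - 36)² = (3 - 36)² = (-33)² = 1089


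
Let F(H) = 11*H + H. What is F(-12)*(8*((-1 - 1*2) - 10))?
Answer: 14976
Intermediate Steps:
F(H) = 12*H
F(-12)*(8*((-1 - 1*2) - 10)) = (12*(-12))*(8*((-1 - 1*2) - 10)) = -1152*((-1 - 2) - 10) = -1152*(-3 - 10) = -1152*(-13) = -144*(-104) = 14976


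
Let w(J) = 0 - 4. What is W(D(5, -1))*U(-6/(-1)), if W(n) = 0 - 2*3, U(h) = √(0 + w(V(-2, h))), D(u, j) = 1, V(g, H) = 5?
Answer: -12*I ≈ -12.0*I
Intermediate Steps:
w(J) = -4
U(h) = 2*I (U(h) = √(0 - 4) = √(-4) = 2*I)
W(n) = -6 (W(n) = 0 - 6 = -6)
W(D(5, -1))*U(-6/(-1)) = -12*I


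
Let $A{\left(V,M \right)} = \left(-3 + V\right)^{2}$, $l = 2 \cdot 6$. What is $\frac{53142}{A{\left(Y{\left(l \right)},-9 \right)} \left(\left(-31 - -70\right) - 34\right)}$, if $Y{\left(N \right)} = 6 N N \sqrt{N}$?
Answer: $\frac{17631257906}{14860137553935} + \frac{6802176 \sqrt{3}}{4953379184645} \approx 0.0011889$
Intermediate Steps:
$l = 12$
$Y{\left(N \right)} = 6 N^{\frac{5}{2}}$ ($Y{\left(N \right)} = 6 N N^{\frac{3}{2}} = 6 N^{\frac{5}{2}}$)
$\frac{53142}{A{\left(Y{\left(l \right)},-9 \right)} \left(\left(-31 - -70\right) - 34\right)} = \frac{53142}{\left(-3 + 6 \cdot 12^{\frac{5}{2}}\right)^{2} \left(\left(-31 - -70\right) - 34\right)} = \frac{53142}{\left(-3 + 6 \cdot 288 \sqrt{3}\right)^{2} \left(\left(-31 + 70\right) - 34\right)} = \frac{53142}{\left(-3 + 1728 \sqrt{3}\right)^{2} \left(39 - 34\right)} = \frac{53142}{\left(-3 + 1728 \sqrt{3}\right)^{2} \cdot 5} = \frac{53142}{5 \left(-3 + 1728 \sqrt{3}\right)^{2}}$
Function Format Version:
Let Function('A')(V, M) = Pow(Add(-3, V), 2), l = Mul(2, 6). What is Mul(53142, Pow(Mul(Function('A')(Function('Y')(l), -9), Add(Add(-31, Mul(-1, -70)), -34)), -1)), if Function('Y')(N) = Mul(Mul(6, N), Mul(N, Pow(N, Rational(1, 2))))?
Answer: Add(Rational(17631257906, 14860137553935), Mul(Rational(6802176, 4953379184645), Pow(3, Rational(1, 2)))) ≈ 0.0011889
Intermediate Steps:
l = 12
Function('Y')(N) = Mul(6, Pow(N, Rational(5, 2))) (Function('Y')(N) = Mul(Mul(6, N), Pow(N, Rational(3, 2))) = Mul(6, Pow(N, Rational(5, 2))))
Mul(53142, Pow(Mul(Function('A')(Function('Y')(l), -9), Add(Add(-31, Mul(-1, -70)), -34)), -1)) = Mul(53142, Pow(Mul(Pow(Add(-3, Mul(6, Pow(12, Rational(5, 2)))), 2), Add(Add(-31, Mul(-1, -70)), -34)), -1)) = Mul(53142, Pow(Mul(Pow(Add(-3, Mul(6, Mul(288, Pow(3, Rational(1, 2))))), 2), Add(Add(-31, 70), -34)), -1)) = Mul(53142, Pow(Mul(Pow(Add(-3, Mul(1728, Pow(3, Rational(1, 2)))), 2), Add(39, -34)), -1)) = Mul(53142, Pow(Mul(Pow(Add(-3, Mul(1728, Pow(3, Rational(1, 2)))), 2), 5), -1)) = Mul(53142, Pow(Mul(5, Pow(Add(-3, Mul(1728, Pow(3, Rational(1, 2)))), 2)), -1)) = Mul(53142, Mul(Rational(1, 5), Pow(Add(-3, Mul(1728, Pow(3, Rational(1, 2)))), -2))) = Mul(Rational(53142, 5), Pow(Add(-3, Mul(1728, Pow(3, Rational(1, 2)))), -2))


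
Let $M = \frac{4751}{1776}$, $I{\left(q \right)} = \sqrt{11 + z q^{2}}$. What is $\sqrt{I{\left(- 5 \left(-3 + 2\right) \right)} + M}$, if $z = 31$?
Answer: $\frac{\sqrt{527361 + 197136 \sqrt{786}}}{444} \approx 5.5417$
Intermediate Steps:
$I{\left(q \right)} = \sqrt{11 + 31 q^{2}}$
$M = \frac{4751}{1776}$ ($M = 4751 \cdot \frac{1}{1776} = \frac{4751}{1776} \approx 2.6751$)
$\sqrt{I{\left(- 5 \left(-3 + 2\right) \right)} + M} = \sqrt{\sqrt{11 + 31 \left(- 5 \left(-3 + 2\right)\right)^{2}} + \frac{4751}{1776}} = \sqrt{\sqrt{11 + 31 \left(\left(-5\right) \left(-1\right)\right)^{2}} + \frac{4751}{1776}} = \sqrt{\sqrt{11 + 31 \cdot 5^{2}} + \frac{4751}{1776}} = \sqrt{\sqrt{11 + 31 \cdot 25} + \frac{4751}{1776}} = \sqrt{\sqrt{11 + 775} + \frac{4751}{1776}} = \sqrt{\sqrt{786} + \frac{4751}{1776}} = \sqrt{\frac{4751}{1776} + \sqrt{786}}$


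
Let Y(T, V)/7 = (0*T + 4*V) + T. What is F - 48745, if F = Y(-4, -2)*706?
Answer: -108049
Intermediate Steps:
Y(T, V) = 7*T + 28*V (Y(T, V) = 7*((0*T + 4*V) + T) = 7*((0 + 4*V) + T) = 7*(4*V + T) = 7*(T + 4*V) = 7*T + 28*V)
F = -59304 (F = (7*(-4) + 28*(-2))*706 = (-28 - 56)*706 = -84*706 = -59304)
F - 48745 = -59304 - 48745 = -108049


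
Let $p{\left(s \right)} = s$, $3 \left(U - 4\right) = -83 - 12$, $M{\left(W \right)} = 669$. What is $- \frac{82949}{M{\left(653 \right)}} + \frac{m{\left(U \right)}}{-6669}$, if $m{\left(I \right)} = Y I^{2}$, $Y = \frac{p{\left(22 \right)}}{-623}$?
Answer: $- \frac{1033872483155}{8338657509} \approx -123.99$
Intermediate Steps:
$U = - \frac{83}{3}$ ($U = 4 + \frac{-83 - 12}{3} = 4 + \frac{1}{3} \left(-95\right) = 4 - \frac{95}{3} = - \frac{83}{3} \approx -27.667$)
$Y = - \frac{22}{623}$ ($Y = \frac{22}{-623} = 22 \left(- \frac{1}{623}\right) = - \frac{22}{623} \approx -0.035313$)
$m{\left(I \right)} = - \frac{22 I^{2}}{623}$
$- \frac{82949}{M{\left(653 \right)}} + \frac{m{\left(U \right)}}{-6669} = - \frac{82949}{669} + \frac{\left(- \frac{22}{623}\right) \left(- \frac{83}{3}\right)^{2}}{-6669} = \left(-82949\right) \frac{1}{669} + \left(- \frac{22}{623}\right) \frac{6889}{9} \left(- \frac{1}{6669}\right) = - \frac{82949}{669} - - \frac{151558}{37393083} = - \frac{82949}{669} + \frac{151558}{37393083} = - \frac{1033872483155}{8338657509}$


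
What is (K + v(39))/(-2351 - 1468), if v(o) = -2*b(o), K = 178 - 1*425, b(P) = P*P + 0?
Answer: 3289/3819 ≈ 0.86122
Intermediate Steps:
b(P) = P**2 (b(P) = P**2 + 0 = P**2)
K = -247 (K = 178 - 425 = -247)
v(o) = -2*o**2
(K + v(39))/(-2351 - 1468) = (-247 - 2*39**2)/(-2351 - 1468) = (-247 - 2*1521)/(-3819) = (-247 - 3042)*(-1/3819) = -3289*(-1/3819) = 3289/3819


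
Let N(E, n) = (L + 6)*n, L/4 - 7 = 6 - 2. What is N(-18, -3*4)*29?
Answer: -17400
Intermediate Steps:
L = 44 (L = 28 + 4*(6 - 2) = 28 + 4*4 = 28 + 16 = 44)
N(E, n) = 50*n (N(E, n) = (44 + 6)*n = 50*n)
N(-18, -3*4)*29 = (50*(-3*4))*29 = (50*(-12))*29 = -600*29 = -17400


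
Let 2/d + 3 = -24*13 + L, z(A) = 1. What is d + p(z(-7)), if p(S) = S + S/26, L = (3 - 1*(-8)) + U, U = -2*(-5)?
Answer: 3943/3822 ≈ 1.0317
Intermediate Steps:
U = 10
L = 21 (L = (3 - 1*(-8)) + 10 = (3 + 8) + 10 = 11 + 10 = 21)
d = -1/147 (d = 2/(-3 + (-24*13 + 21)) = 2/(-3 + (-312 + 21)) = 2/(-3 - 291) = 2/(-294) = 2*(-1/294) = -1/147 ≈ -0.0068027)
p(S) = 27*S/26 (p(S) = S + S*(1/26) = S + S/26 = 27*S/26)
d + p(z(-7)) = -1/147 + (27/26)*1 = -1/147 + 27/26 = 3943/3822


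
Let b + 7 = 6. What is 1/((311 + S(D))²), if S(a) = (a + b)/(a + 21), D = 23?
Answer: 4/388129 ≈ 1.0306e-5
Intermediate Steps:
b = -1 (b = -7 + 6 = -1)
S(a) = (-1 + a)/(21 + a) (S(a) = (a - 1)/(a + 21) = (-1 + a)/(21 + a))
1/((311 + S(D))²) = 1/((311 + (-1 + 23)/(21 + 23))²) = 1/((311 + 22/44)²) = 1/((311 + (1/44)*22)²) = 1/((311 + ½)²) = 1/((623/2)²) = 1/(388129/4) = 4/388129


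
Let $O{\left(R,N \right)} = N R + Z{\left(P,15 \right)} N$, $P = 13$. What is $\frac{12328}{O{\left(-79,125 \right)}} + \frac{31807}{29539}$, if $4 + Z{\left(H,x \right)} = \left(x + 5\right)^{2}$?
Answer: $\frac{1624509167}{1170482875} \approx 1.3879$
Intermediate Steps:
$Z{\left(H,x \right)} = -4 + \left(5 + x\right)^{2}$ ($Z{\left(H,x \right)} = -4 + \left(x + 5\right)^{2} = -4 + \left(5 + x\right)^{2}$)
$O{\left(R,N \right)} = 396 N + N R$ ($O{\left(R,N \right)} = N R + \left(-4 + \left(5 + 15\right)^{2}\right) N = N R + \left(-4 + 20^{2}\right) N = N R + \left(-4 + 400\right) N = N R + 396 N = 396 N + N R$)
$\frac{12328}{O{\left(-79,125 \right)}} + \frac{31807}{29539} = \frac{12328}{125 \left(396 - 79\right)} + \frac{31807}{29539} = \frac{12328}{125 \cdot 317} + 31807 \cdot \frac{1}{29539} = \frac{12328}{39625} + \frac{31807}{29539} = \frac{1624509167}{1170482875}$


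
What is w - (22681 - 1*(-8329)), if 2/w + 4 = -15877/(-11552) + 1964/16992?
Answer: -477465702794/15396757 ≈ -31011.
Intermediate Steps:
w = -12268224/15396757 (w = 2/(-4 + (-15877/(-11552) + 1964/16992)) = 2/(-4 + (-15877*(-1/11552) + 1964*(1/16992))) = 2/(-4 + (15877/11552 + 491/4248)) = 2/(-4 + 9139691/6134112) = 2/(-15396757/6134112) = 2*(-6134112/15396757) = -12268224/15396757 ≈ -0.79681)
w - (22681 - 1*(-8329)) = -12268224/15396757 - (22681 - 1*(-8329)) = -12268224/15396757 - (22681 + 8329) = -12268224/15396757 - 1*31010 = -12268224/15396757 - 31010 = -477465702794/15396757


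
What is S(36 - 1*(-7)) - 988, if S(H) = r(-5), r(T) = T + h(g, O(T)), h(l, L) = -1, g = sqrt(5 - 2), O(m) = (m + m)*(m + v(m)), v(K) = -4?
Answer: -994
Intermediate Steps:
O(m) = 2*m*(-4 + m) (O(m) = (m + m)*(m - 4) = (2*m)*(-4 + m) = 2*m*(-4 + m))
g = sqrt(3) ≈ 1.7320
r(T) = -1 + T (r(T) = T - 1 = -1 + T)
S(H) = -6 (S(H) = -1 - 5 = -6)
S(36 - 1*(-7)) - 988 = -6 - 988 = -994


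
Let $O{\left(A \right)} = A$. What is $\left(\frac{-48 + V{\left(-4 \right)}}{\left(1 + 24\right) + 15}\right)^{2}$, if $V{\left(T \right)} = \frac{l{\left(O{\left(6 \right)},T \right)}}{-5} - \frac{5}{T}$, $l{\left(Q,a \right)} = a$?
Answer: $\frac{844561}{640000} \approx 1.3196$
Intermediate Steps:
$V{\left(T \right)} = - \frac{5}{T} - \frac{T}{5}$ ($V{\left(T \right)} = \frac{T}{-5} - \frac{5}{T} = T \left(- \frac{1}{5}\right) - \frac{5}{T} = - \frac{T}{5} - \frac{5}{T} = - \frac{5}{T} - \frac{T}{5}$)
$\left(\frac{-48 + V{\left(-4 \right)}}{\left(1 + 24\right) + 15}\right)^{2} = \left(\frac{-48 - \left(- \frac{4}{5} + \frac{5}{-4}\right)}{\left(1 + 24\right) + 15}\right)^{2} = \left(\frac{-48 + \left(\left(-5\right) \left(- \frac{1}{4}\right) + \frac{4}{5}\right)}{25 + 15}\right)^{2} = \left(\frac{-48 + \left(\frac{5}{4} + \frac{4}{5}\right)}{40}\right)^{2} = \left(\left(-48 + \frac{41}{20}\right) \frac{1}{40}\right)^{2} = \left(\left(- \frac{919}{20}\right) \frac{1}{40}\right)^{2} = \left(- \frac{919}{800}\right)^{2} = \frac{844561}{640000}$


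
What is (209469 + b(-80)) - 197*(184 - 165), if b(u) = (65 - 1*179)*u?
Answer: 214846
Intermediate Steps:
b(u) = -114*u (b(u) = (65 - 179)*u = -114*u)
(209469 + b(-80)) - 197*(184 - 165) = (209469 - 114*(-80)) - 197*(184 - 165) = (209469 + 9120) - 197*19 = 218589 - 3743 = 214846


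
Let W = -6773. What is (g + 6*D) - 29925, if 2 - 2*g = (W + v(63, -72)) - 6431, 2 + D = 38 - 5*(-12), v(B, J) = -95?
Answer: -45397/2 ≈ -22699.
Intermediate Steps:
D = 96 (D = -2 + (38 - 5*(-12)) = -2 + (38 + 60) = -2 + 98 = 96)
g = 13301/2 (g = 1 - ((-6773 - 95) - 6431)/2 = 1 - (-6868 - 6431)/2 = 1 - ½*(-13299) = 1 + 13299/2 = 13301/2 ≈ 6650.5)
(g + 6*D) - 29925 = (13301/2 + 6*96) - 29925 = (13301/2 + 576) - 29925 = 14453/2 - 29925 = -45397/2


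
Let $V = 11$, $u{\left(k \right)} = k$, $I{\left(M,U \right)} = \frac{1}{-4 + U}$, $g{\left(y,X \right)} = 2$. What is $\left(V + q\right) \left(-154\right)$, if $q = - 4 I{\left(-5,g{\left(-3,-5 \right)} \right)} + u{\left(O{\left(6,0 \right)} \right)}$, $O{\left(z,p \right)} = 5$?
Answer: $-2772$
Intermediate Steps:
$q = 7$ ($q = - \frac{4}{-4 + 2} + 5 = - \frac{4}{-2} + 5 = \left(-4\right) \left(- \frac{1}{2}\right) + 5 = 2 + 5 = 7$)
$\left(V + q\right) \left(-154\right) = \left(11 + 7\right) \left(-154\right) = 18 \left(-154\right) = -2772$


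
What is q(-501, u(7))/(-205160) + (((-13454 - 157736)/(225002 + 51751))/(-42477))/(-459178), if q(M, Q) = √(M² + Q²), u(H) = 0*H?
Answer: -1352181474919723309/553719656271024622440 ≈ -0.0024420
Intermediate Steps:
u(H) = 0
q(-501, u(7))/(-205160) + (((-13454 - 157736)/(225002 + 51751))/(-42477))/(-459178) = √((-501)² + 0²)/(-205160) + (((-13454 - 157736)/(225002 + 51751))/(-42477))/(-459178) = √(251001 + 0)*(-1/205160) + (-171190/276753*(-1/42477))*(-1/459178) = √251001*(-1/205160) + (-171190*1/276753*(-1/42477))*(-1/459178) = 501*(-1/205160) - 171190/276753*(-1/42477)*(-1/459178) = -501/205160 + (171190/11755637181)*(-1/459178) = -501/205160 - 85595/2698964984748609 = -1352181474919723309/553719656271024622440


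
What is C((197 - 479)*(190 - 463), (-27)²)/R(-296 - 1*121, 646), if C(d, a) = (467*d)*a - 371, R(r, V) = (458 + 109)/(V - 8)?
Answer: 2388794534918/81 ≈ 2.9491e+10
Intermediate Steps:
R(r, V) = 567/(-8 + V)
C(d, a) = -371 + 467*a*d (C(d, a) = 467*a*d - 371 = -371 + 467*a*d)
C((197 - 479)*(190 - 463), (-27)²)/R(-296 - 1*121, 646) = (-371 + 467*(-27)²*((197 - 479)*(190 - 463)))/((567/(-8 + 646))) = (-371 + 467*729*(-282*(-273)))/((567/638)) = (-371 + 467*729*76986)/((567*(1/638))) = (-371 + 26209344798)/(567/638) = 26209344427*(638/567) = 2388794534918/81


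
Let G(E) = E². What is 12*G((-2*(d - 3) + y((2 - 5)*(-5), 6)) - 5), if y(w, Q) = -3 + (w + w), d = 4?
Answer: 4800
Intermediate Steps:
y(w, Q) = -3 + 2*w
12*G((-2*(d - 3) + y((2 - 5)*(-5), 6)) - 5) = 12*((-2*(4 - 3) + (-3 + 2*((2 - 5)*(-5)))) - 5)² = 12*((-2*1 + (-3 + 2*(-3*(-5)))) - 5)² = 12*((-2 + (-3 + 2*15)) - 5)² = 12*((-2 + (-3 + 30)) - 5)² = 12*((-2 + 27) - 5)² = 12*(25 - 5)² = 12*20² = 12*400 = 4800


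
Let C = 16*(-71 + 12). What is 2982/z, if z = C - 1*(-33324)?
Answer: 1491/16190 ≈ 0.092094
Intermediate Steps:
C = -944 (C = 16*(-59) = -944)
z = 32380 (z = -944 - 1*(-33324) = -944 + 33324 = 32380)
2982/z = 2982/32380 = 2982*(1/32380) = 1491/16190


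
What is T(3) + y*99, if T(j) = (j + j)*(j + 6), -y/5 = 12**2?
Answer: -71226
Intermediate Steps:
y = -720 (y = -5*12**2 = -5*144 = -720)
T(j) = 2*j*(6 + j) (T(j) = (2*j)*(6 + j) = 2*j*(6 + j))
T(3) + y*99 = 2*3*(6 + 3) - 720*99 = 2*3*9 - 71280 = 54 - 71280 = -71226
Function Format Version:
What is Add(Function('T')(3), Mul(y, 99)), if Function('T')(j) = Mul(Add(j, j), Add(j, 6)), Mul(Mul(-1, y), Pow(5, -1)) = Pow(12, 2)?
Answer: -71226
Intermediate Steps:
y = -720 (y = Mul(-5, Pow(12, 2)) = Mul(-5, 144) = -720)
Function('T')(j) = Mul(2, j, Add(6, j)) (Function('T')(j) = Mul(Mul(2, j), Add(6, j)) = Mul(2, j, Add(6, j)))
Add(Function('T')(3), Mul(y, 99)) = Add(Mul(2, 3, Add(6, 3)), Mul(-720, 99)) = Add(Mul(2, 3, 9), -71280) = Add(54, -71280) = -71226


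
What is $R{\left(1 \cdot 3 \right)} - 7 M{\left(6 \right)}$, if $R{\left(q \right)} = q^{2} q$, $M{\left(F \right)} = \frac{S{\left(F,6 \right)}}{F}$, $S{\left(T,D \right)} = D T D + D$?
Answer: $-232$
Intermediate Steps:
$S{\left(T,D \right)} = D + T D^{2}$ ($S{\left(T,D \right)} = T D^{2} + D = D + T D^{2}$)
$M{\left(F \right)} = \frac{6 + 36 F}{F}$ ($M{\left(F \right)} = \frac{6 \left(1 + 6 F\right)}{F} = \frac{6 + 36 F}{F}$)
$R{\left(q \right)} = q^{3}$
$R{\left(1 \cdot 3 \right)} - 7 M{\left(6 \right)} = \left(1 \cdot 3\right)^{3} - 7 \left(36 + \frac{6}{6}\right) = 3^{3} - 7 \left(36 + 6 \cdot \frac{1}{6}\right) = 27 - 7 \left(36 + 1\right) = 27 - 259 = -232$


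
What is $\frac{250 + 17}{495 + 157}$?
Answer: $\frac{267}{652} \approx 0.40951$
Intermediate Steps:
$\frac{250 + 17}{495 + 157} = \frac{1}{652} \cdot 267 = \frac{267}{652}$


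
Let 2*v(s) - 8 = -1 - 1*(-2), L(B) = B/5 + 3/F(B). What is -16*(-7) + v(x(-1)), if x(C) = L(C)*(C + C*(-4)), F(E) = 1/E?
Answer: 233/2 ≈ 116.50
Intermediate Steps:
L(B) = 16*B/5 (L(B) = B/5 + 3/(1/B) = B*(⅕) + 3*B = B/5 + 3*B = 16*B/5)
x(C) = -48*C²/5 (x(C) = (16*C/5)*(C + C*(-4)) = (16*C/5)*(C - 4*C) = (16*C/5)*(-3*C) = -48*C²/5)
v(s) = 9/2 (v(s) = 4 + (-1 - 1*(-2))/2 = 4 + (-1 + 2)/2 = 4 + (½)*1 = 4 + ½ = 9/2)
-16*(-7) + v(x(-1)) = -16*(-7) + 9/2 = 112 + 9/2 = 233/2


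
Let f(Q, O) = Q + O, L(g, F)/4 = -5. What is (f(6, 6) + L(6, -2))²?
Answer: 64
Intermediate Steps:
L(g, F) = -20 (L(g, F) = 4*(-5) = -20)
f(Q, O) = O + Q
(f(6, 6) + L(6, -2))² = ((6 + 6) - 20)² = (12 - 20)² = (-8)² = 64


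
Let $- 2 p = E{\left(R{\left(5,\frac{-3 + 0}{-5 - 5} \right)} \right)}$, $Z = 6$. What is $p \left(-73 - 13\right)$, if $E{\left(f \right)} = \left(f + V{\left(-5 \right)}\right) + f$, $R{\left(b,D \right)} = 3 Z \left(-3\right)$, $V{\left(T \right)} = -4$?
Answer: $-4816$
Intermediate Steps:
$R{\left(b,D \right)} = -54$ ($R{\left(b,D \right)} = 3 \cdot 6 \left(-3\right) = 18 \left(-3\right) = -54$)
$E{\left(f \right)} = -4 + 2 f$ ($E{\left(f \right)} = \left(f - 4\right) + f = \left(-4 + f\right) + f = -4 + 2 f$)
$p = 56$ ($p = - \frac{-4 + 2 \left(-54\right)}{2} = - \frac{-4 - 108}{2} = \left(- \frac{1}{2}\right) \left(-112\right) = 56$)
$p \left(-73 - 13\right) = 56 \left(-73 - 13\right) = 56 \left(-86\right) = -4816$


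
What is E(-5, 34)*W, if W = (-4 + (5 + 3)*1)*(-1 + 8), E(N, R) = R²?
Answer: 32368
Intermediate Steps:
W = 28 (W = (-4 + 8*1)*7 = (-4 + 8)*7 = 4*7 = 28)
E(-5, 34)*W = 34²*28 = 1156*28 = 32368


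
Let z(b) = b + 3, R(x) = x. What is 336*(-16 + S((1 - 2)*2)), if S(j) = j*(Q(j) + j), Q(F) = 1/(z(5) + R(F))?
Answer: -4144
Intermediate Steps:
z(b) = 3 + b
Q(F) = 1/(8 + F) (Q(F) = 1/((3 + 5) + F) = 1/(8 + F))
S(j) = j*(j + 1/(8 + j)) (S(j) = j*(1/(8 + j) + j) = j*(j + 1/(8 + j)))
336*(-16 + S((1 - 2)*2)) = 336*(-16 + ((1 - 2)*2)*(1 + ((1 - 2)*2)*(8 + (1 - 2)*2))/(8 + (1 - 2)*2)) = 336*(-16 + (-1*2)*(1 + (-1*2)*(8 - 1*2))/(8 - 1*2)) = 336*(-16 - 2*(1 - 2*(8 - 2))/(8 - 2)) = 336*(-16 - 2*(1 - 2*6)/6) = 336*(-16 - 2*1/6*(1 - 12)) = 336*(-16 - 2*1/6*(-11)) = 336*(-16 + 11/3) = 336*(-37/3) = -4144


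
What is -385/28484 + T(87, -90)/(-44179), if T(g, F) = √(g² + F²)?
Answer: -385/28484 - 3*√1741/44179 ≈ -0.016350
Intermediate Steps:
T(g, F) = √(F² + g²)
-385/28484 + T(87, -90)/(-44179) = -385/28484 + √((-90)² + 87²)/(-44179) = -385*1/28484 + √(8100 + 7569)*(-1/44179) = -385/28484 + √15669*(-1/44179) = -385/28484 + (3*√1741)*(-1/44179) = -385/28484 - 3*√1741/44179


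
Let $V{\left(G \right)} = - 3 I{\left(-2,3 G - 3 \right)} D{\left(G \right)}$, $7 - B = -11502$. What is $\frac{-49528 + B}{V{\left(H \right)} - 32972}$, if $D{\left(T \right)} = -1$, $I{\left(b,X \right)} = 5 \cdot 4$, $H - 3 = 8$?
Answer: $\frac{38019}{32912} \approx 1.1552$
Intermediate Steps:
$B = 11509$ ($B = 7 - -11502 = 7 + 11502 = 11509$)
$H = 11$ ($H = 3 + 8 = 11$)
$I{\left(b,X \right)} = 20$
$V{\left(G \right)} = 60$ ($V{\left(G \right)} = \left(-3\right) 20 \left(-1\right) = \left(-60\right) \left(-1\right) = 60$)
$\frac{-49528 + B}{V{\left(H \right)} - 32972} = \frac{-49528 + 11509}{60 - 32972} = - \frac{38019}{-32912} = \left(-38019\right) \left(- \frac{1}{32912}\right) = \frac{38019}{32912}$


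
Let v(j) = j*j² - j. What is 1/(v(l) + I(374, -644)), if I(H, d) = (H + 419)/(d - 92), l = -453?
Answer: -736/68417989657 ≈ -1.0757e-8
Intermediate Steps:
I(H, d) = (419 + H)/(-92 + d)
v(j) = j³ - j
1/(v(l) + I(374, -644)) = 1/(((-453)³ - 1*(-453)) + (419 + 374)/(-92 - 644)) = 1/((-92959677 + 453) + 793/(-736)) = 1/(-92959224 - 1/736*793) = 1/(-92959224 - 793/736) = 1/(-68417989657/736) = -736/68417989657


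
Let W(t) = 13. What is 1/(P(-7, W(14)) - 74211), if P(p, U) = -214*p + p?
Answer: -1/72720 ≈ -1.3751e-5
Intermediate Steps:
P(p, U) = -213*p
1/(P(-7, W(14)) - 74211) = 1/(-213*(-7) - 74211) = 1/(1491 - 74211) = 1/(-72720) = -1/72720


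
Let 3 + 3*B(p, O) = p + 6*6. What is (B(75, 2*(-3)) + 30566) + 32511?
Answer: 63113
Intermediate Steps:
B(p, O) = 11 + p/3 (B(p, O) = -1 + (p + 6*6)/3 = -1 + (p + 36)/3 = -1 + (36 + p)/3 = -1 + (12 + p/3) = 11 + p/3)
(B(75, 2*(-3)) + 30566) + 32511 = ((11 + (⅓)*75) + 30566) + 32511 = ((11 + 25) + 30566) + 32511 = (36 + 30566) + 32511 = 30602 + 32511 = 63113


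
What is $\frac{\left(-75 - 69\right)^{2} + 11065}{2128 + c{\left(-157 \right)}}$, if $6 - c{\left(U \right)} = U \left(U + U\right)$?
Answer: $- \frac{31801}{47164} \approx -0.67426$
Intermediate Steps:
$c{\left(U \right)} = 6 - 2 U^{2}$ ($c{\left(U \right)} = 6 - U \left(U + U\right) = 6 - U 2 U = 6 - 2 U^{2}$)
$\frac{\left(-75 - 69\right)^{2} + 11065}{2128 + c{\left(-157 \right)}} = \frac{\left(-75 - 69\right)^{2} + 11065}{2128 + \left(6 - 2 \left(-157\right)^{2}\right)} = \frac{\left(-144\right)^{2} + 11065}{2128 + \left(6 - 49298\right)} = \frac{20736 + 11065}{2128 + \left(6 - 49298\right)} = \frac{31801}{2128 - 49292} = \frac{31801}{-47164} = 31801 \left(- \frac{1}{47164}\right) = - \frac{31801}{47164}$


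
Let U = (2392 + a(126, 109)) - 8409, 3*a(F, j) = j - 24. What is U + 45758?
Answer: 119308/3 ≈ 39769.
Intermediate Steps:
a(F, j) = -8 + j/3 (a(F, j) = (j - 24)/3 = (-24 + j)/3 = -8 + j/3)
U = -17966/3 (U = (2392 + (-8 + (1/3)*109)) - 8409 = (2392 + (-8 + 109/3)) - 8409 = (2392 + 85/3) - 8409 = 7261/3 - 8409 = -17966/3 ≈ -5988.7)
U + 45758 = -17966/3 + 45758 = 119308/3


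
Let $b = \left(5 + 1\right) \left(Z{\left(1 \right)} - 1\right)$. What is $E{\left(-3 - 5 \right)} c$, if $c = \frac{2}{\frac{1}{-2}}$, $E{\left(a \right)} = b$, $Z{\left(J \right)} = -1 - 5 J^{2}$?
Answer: $168$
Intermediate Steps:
$b = -42$ ($b = \left(5 + 1\right) \left(\left(-1 - 5 \cdot 1^{2}\right) - 1\right) = 6 \left(\left(-1 - 5\right) - 1\right) = 6 \left(-6 - 1\right) = 6 \left(-7\right) = -42$)
$E{\left(a \right)} = -42$
$c = -4$ ($c = \frac{2}{- \frac{1}{2}} = 2 \left(-2\right) = -4$)
$E{\left(-3 - 5 \right)} c = \left(-42\right) \left(-4\right) = 168$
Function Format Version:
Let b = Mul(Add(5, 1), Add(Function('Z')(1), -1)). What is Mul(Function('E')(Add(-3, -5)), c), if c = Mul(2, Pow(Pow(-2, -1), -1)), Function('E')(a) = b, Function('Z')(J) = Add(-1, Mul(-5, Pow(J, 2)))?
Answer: 168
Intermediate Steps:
b = -42 (b = Mul(Add(5, 1), Add(Add(-1, Mul(-5, Pow(1, 2))), -1)) = Mul(6, Add(Add(-1, Mul(-5, 1)), -1)) = Mul(6, Add(Add(-1, -5), -1)) = Mul(6, Add(-6, -1)) = Mul(6, -7) = -42)
Function('E')(a) = -42
c = -4 (c = Mul(2, Pow(Rational(-1, 2), -1)) = Mul(2, -2) = -4)
Mul(Function('E')(Add(-3, -5)), c) = Mul(-42, -4) = 168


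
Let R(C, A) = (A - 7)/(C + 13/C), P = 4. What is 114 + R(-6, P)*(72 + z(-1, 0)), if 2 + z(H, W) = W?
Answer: 978/7 ≈ 139.71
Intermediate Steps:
z(H, W) = -2 + W
R(C, A) = (-7 + A)/(C + 13/C)
114 + R(-6, P)*(72 + z(-1, 0)) = 114 + (-6*(-7 + 4)/(13 + (-6)²))*(72 + (-2 + 0)) = 114 + (-6*(-3)/(13 + 36))*(72 - 2) = 114 - 6*(-3)/49*70 = 114 - 6*1/49*(-3)*70 = 114 + (18/49)*70 = 114 + 180/7 = 978/7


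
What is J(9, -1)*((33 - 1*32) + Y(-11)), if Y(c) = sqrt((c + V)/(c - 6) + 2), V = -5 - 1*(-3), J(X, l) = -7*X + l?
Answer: -64 - 64*sqrt(799)/17 ≈ -170.42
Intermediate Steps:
J(X, l) = l - 7*X
V = -2 (V = -5 + 3 = -2)
Y(c) = sqrt(2 + (-2 + c)/(-6 + c)) (Y(c) = sqrt((c - 2)/(c - 6) + 2) = sqrt((-2 + c)/(-6 + c) + 2) = sqrt(2 + (-2 + c)/(-6 + c)))
J(9, -1)*((33 - 1*32) + Y(-11)) = (-1 - 7*9)*((33 - 1*32) + sqrt((-14 + 3*(-11))/(-6 - 11))) = (-1 - 63)*((33 - 32) + sqrt((-14 - 33)/(-17))) = -64*(1 + sqrt(-1/17*(-47))) = -64*(1 + sqrt(47/17)) = -64*(1 + sqrt(799)/17) = -64 - 64*sqrt(799)/17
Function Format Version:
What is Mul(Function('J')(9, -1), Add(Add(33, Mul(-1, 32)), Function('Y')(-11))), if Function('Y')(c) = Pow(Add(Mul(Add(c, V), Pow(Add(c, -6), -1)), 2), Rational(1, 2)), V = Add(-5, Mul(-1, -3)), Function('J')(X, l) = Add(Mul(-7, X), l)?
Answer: Add(-64, Mul(Rational(-64, 17), Pow(799, Rational(1, 2)))) ≈ -170.42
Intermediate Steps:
Function('J')(X, l) = Add(l, Mul(-7, X))
V = -2 (V = Add(-5, 3) = -2)
Function('Y')(c) = Pow(Add(2, Mul(Pow(Add(-6, c), -1), Add(-2, c))), Rational(1, 2)) (Function('Y')(c) = Pow(Add(Mul(Add(c, -2), Pow(Add(c, -6), -1)), 2), Rational(1, 2)) = Pow(Add(Mul(Add(-2, c), Pow(Add(-6, c), -1)), 2), Rational(1, 2)) = Pow(Add(Mul(Pow(Add(-6, c), -1), Add(-2, c)), 2), Rational(1, 2)) = Pow(Add(2, Mul(Pow(Add(-6, c), -1), Add(-2, c))), Rational(1, 2)))
Mul(Function('J')(9, -1), Add(Add(33, Mul(-1, 32)), Function('Y')(-11))) = Mul(Add(-1, Mul(-7, 9)), Add(Add(33, Mul(-1, 32)), Pow(Mul(Pow(Add(-6, -11), -1), Add(-14, Mul(3, -11))), Rational(1, 2)))) = Mul(Add(-1, -63), Add(Add(33, -32), Pow(Mul(Pow(-17, -1), Add(-14, -33)), Rational(1, 2)))) = Mul(-64, Add(1, Pow(Mul(Rational(-1, 17), -47), Rational(1, 2)))) = Mul(-64, Add(1, Pow(Rational(47, 17), Rational(1, 2)))) = Mul(-64, Add(1, Mul(Rational(1, 17), Pow(799, Rational(1, 2))))) = Add(-64, Mul(Rational(-64, 17), Pow(799, Rational(1, 2))))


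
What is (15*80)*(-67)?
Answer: -80400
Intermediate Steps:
(15*80)*(-67) = 1200*(-67) = -80400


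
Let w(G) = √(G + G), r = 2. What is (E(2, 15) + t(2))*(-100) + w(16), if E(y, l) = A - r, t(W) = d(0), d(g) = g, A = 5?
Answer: -300 + 4*√2 ≈ -294.34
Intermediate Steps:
t(W) = 0
E(y, l) = 3 (E(y, l) = 5 - 1*2 = 5 - 2 = 3)
w(G) = √2*√G (w(G) = √(2*G) = √2*√G)
(E(2, 15) + t(2))*(-100) + w(16) = (3 + 0)*(-100) + √2*√16 = 3*(-100) + √2*4 = -300 + 4*√2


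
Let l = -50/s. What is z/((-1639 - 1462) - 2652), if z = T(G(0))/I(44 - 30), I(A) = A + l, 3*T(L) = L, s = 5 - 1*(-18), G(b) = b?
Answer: 0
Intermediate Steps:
s = 23 (s = 5 + 18 = 23)
l = -50/23 ≈ -2.1739
T(L) = L/3
I(A) = -50/23 + A (I(A) = A - 50/23 = -50/23 + A)
z = 0 (z = ((⅓)*0)/(-50/23 + (44 - 30)) = 0/(-50/23 + 14) = 0/(272/23) = 0*(23/272) = 0)
z/((-1639 - 1462) - 2652) = 0/((-1639 - 1462) - 2652) = 0/(-3101 - 2652) = 0/(-5753) = 0*(-1/5753) = 0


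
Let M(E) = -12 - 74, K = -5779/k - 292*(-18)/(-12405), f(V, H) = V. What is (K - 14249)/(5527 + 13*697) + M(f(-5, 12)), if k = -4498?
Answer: -23599003195241/271325567240 ≈ -86.977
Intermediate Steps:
K = 16015669/18599230 (K = -5779/(-4498) - 292*(-18)/(-12405) = -5779*(-1/4498) + 5256*(-1/12405) = 5779/4498 - 1752/4135 = 16015669/18599230 ≈ 0.86109)
M(E) = -86
(K - 14249)/(5527 + 13*697) + M(f(-5, 12)) = (16015669/18599230 - 14249)/(5527 + 13*697) - 86 = -265004412601/(18599230*(5527 + 9061)) - 86 = -265004412601/18599230/14588 - 86 = -265004412601/18599230*1/14588 - 86 = -265004412601/271325567240 - 86 = -23599003195241/271325567240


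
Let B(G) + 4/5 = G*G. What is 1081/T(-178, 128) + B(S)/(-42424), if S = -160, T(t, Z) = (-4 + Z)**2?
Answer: -217345597/407694640 ≈ -0.53311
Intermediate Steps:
B(G) = -4/5 + G**2 (B(G) = -4/5 + G*G = -4/5 + G**2)
1081/T(-178, 128) + B(S)/(-42424) = 1081/((-4 + 128)**2) + (-4/5 + (-160)**2)/(-42424) = 1081/(124**2) + (-4/5 + 25600)*(-1/42424) = 1081/15376 + (127996/5)*(-1/42424) = 1081*(1/15376) - 31999/53030 = 1081/15376 - 31999/53030 = -217345597/407694640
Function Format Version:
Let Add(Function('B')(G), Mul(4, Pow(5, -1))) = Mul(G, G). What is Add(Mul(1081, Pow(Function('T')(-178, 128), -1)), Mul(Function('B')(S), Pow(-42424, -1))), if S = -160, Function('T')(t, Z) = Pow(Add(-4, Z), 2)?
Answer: Rational(-217345597, 407694640) ≈ -0.53311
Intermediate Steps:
Function('B')(G) = Add(Rational(-4, 5), Pow(G, 2)) (Function('B')(G) = Add(Rational(-4, 5), Mul(G, G)) = Add(Rational(-4, 5), Pow(G, 2)))
Add(Mul(1081, Pow(Function('T')(-178, 128), -1)), Mul(Function('B')(S), Pow(-42424, -1))) = Add(Mul(1081, Pow(Pow(Add(-4, 128), 2), -1)), Mul(Add(Rational(-4, 5), Pow(-160, 2)), Pow(-42424, -1))) = Add(Mul(1081, Pow(Pow(124, 2), -1)), Mul(Add(Rational(-4, 5), 25600), Rational(-1, 42424))) = Add(Mul(1081, Pow(15376, -1)), Mul(Rational(127996, 5), Rational(-1, 42424))) = Add(Mul(1081, Rational(1, 15376)), Rational(-31999, 53030)) = Add(Rational(1081, 15376), Rational(-31999, 53030)) = Rational(-217345597, 407694640)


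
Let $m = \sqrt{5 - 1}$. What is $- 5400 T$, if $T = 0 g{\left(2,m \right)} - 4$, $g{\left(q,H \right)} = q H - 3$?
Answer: $21600$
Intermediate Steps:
$m = 2$ ($m = \sqrt{4} = 2$)
$g{\left(q,H \right)} = -3 + H q$ ($g{\left(q,H \right)} = H q - 3 = -3 + H q$)
$T = -4$ ($T = 0 \left(-3 + 2 \cdot 2\right) - 4 = 0 \left(-3 + 4\right) - 4 = 0 \cdot 1 - 4 = 0 - 4 = -4$)
$- 5400 T = \left(-5400\right) \left(-4\right) = 21600$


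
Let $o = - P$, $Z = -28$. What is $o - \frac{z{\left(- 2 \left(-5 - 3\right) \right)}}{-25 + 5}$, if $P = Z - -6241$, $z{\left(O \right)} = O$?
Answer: $- \frac{31061}{5} \approx -6212.2$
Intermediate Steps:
$P = 6213$ ($P = -28 - -6241 = -28 + 6241 = 6213$)
$o = -6213$ ($o = \left(-1\right) 6213 = -6213$)
$o - \frac{z{\left(- 2 \left(-5 - 3\right) \right)}}{-25 + 5} = -6213 - \frac{\left(-2\right) \left(-5 - 3\right)}{-25 + 5} = -6213 - \frac{\left(-2\right) \left(-8\right)}{-20} = -6213 - \left(- \frac{1}{20}\right) 16 = -6213 - - \frac{4}{5} = -6213 + \frac{4}{5} = - \frac{31061}{5}$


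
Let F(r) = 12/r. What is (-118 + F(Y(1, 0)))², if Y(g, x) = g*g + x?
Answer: 11236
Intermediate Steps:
Y(g, x) = x + g² (Y(g, x) = g² + x = x + g²)
(-118 + F(Y(1, 0)))² = (-118 + 12/(0 + 1²))² = (-118 + 12/(0 + 1))² = (-118 + 12/1)² = (-118 + 12*1)² = (-118 + 12)² = (-106)² = 11236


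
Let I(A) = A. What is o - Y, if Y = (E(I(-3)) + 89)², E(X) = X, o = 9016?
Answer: 1620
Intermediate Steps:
Y = 7396 (Y = (-3 + 89)² = 86² = 7396)
o - Y = 9016 - 1*7396 = 9016 - 7396 = 1620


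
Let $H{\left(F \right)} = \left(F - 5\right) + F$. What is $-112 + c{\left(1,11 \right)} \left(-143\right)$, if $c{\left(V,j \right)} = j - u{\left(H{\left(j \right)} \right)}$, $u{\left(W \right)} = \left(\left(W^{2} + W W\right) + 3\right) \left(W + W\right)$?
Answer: $2823137$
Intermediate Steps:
$H{\left(F \right)} = -5 + 2 F$ ($H{\left(F \right)} = \left(-5 + F\right) + F = -5 + 2 F$)
$u{\left(W \right)} = 2 W \left(3 + 2 W^{2}\right)$ ($u{\left(W \right)} = \left(\left(W^{2} + W^{2}\right) + 3\right) 2 W = \left(2 W^{2} + 3\right) 2 W = \left(3 + 2 W^{2}\right) 2 W = 2 W \left(3 + 2 W^{2}\right)$)
$c{\left(V,j \right)} = 30 - 11 j - 4 \left(-5 + 2 j\right)^{3}$ ($c{\left(V,j \right)} = j - \left(4 \left(-5 + 2 j\right)^{3} + 6 \left(-5 + 2 j\right)\right) = j - \left(4 \left(-5 + 2 j\right)^{3} + \left(-30 + 12 j\right)\right) = j - \left(-30 + 4 \left(-5 + 2 j\right)^{3} + 12 j\right) = 30 - 11 j - 4 \left(-5 + 2 j\right)^{3}$)
$-112 + c{\left(1,11 \right)} \left(-143\right) = -112 + \left(30 - 121 - 4 \left(-5 + 2 \cdot 11\right)^{3}\right) \left(-143\right) = -112 + \left(30 - 121 - 4 \left(-5 + 22\right)^{3}\right) \left(-143\right) = -112 + \left(30 - 121 - 4 \cdot 17^{3}\right) \left(-143\right) = -112 + \left(30 - 121 - 19652\right) \left(-143\right) = -112 - -2823249 = -112 + 2823249 = 2823137$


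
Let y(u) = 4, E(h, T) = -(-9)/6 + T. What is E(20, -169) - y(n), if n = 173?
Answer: -343/2 ≈ -171.50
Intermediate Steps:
E(h, T) = 3/2 + T (E(h, T) = -(-9)/6 + T = -3*(-½) + T = 3/2 + T)
E(20, -169) - y(n) = (3/2 - 169) - 1*4 = -335/2 - 4 = -343/2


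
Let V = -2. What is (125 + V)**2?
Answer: 15129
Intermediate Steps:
(125 + V)**2 = (125 - 2)**2 = 123**2 = 15129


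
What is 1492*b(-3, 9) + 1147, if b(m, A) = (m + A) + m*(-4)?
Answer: 28003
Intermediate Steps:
b(m, A) = A - 3*m (b(m, A) = (A + m) - 4*m = A - 3*m)
1492*b(-3, 9) + 1147 = 1492*(9 - 3*(-3)) + 1147 = 1492*(9 + 9) + 1147 = 1492*18 + 1147 = 26856 + 1147 = 28003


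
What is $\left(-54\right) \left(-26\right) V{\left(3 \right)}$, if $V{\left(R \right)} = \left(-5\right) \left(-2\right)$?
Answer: $14040$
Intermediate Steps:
$V{\left(R \right)} = 10$
$\left(-54\right) \left(-26\right) V{\left(3 \right)} = \left(-54\right) \left(-26\right) 10 = 1404 \cdot 10 = 14040$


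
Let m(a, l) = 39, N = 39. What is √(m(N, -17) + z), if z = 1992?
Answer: √2031 ≈ 45.067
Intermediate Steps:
√(m(N, -17) + z) = √(39 + 1992) = √2031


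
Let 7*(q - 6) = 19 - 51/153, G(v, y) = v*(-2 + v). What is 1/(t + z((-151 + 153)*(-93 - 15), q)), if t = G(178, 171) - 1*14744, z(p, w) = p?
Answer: 1/16368 ≈ 6.1095e-5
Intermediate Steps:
q = 26/3 (q = 6 + (19 - 51/153)/7 = 6 + (19 - 1*1/3)/7 = 6 + (19 - 1/3)/7 = 6 + (1/7)*(56/3) = 6 + 8/3 = 26/3 ≈ 8.6667)
t = 16584 (t = 178*(-2 + 178) - 1*14744 = 178*176 - 14744 = 31328 - 14744 = 16584)
1/(t + z((-151 + 153)*(-93 - 15), q)) = 1/(16584 + (-151 + 153)*(-93 - 15)) = 1/(16584 + 2*(-108)) = 1/(16584 - 216) = 1/16368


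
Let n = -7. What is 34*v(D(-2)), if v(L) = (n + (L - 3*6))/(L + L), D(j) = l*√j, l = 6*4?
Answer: 17 + 425*I*√2/48 ≈ 17.0 + 12.522*I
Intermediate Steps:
l = 24
D(j) = 24*√j
v(L) = (-25 + L)/(2*L) (v(L) = (-7 + (L - 3*6))/(L + L) = (-7 + (L - 18))/((2*L)) = (-7 + (-18 + L))*(1/(2*L)) = (-25 + L)*(1/(2*L)) = (-25 + L)/(2*L))
34*v(D(-2)) = 34*((-25 + 24*√(-2))/(2*((24*√(-2))))) = 34*((-25 + 24*(I*√2))/(2*((24*(I*√2))))) = 34*((-25 + 24*I*√2)/(2*((24*I*√2)))) = 34*((-I*√2/48)*(-25 + 24*I*√2)/2) = 34*(-I*√2*(-25 + 24*I*√2)/96) = -17*I*√2*(-25 + 24*I*√2)/48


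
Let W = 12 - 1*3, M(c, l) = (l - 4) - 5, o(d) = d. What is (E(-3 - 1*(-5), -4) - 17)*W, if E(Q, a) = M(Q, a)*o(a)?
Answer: 315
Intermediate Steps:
M(c, l) = -9 + l (M(c, l) = (-4 + l) - 5 = -9 + l)
E(Q, a) = a*(-9 + a) (E(Q, a) = (-9 + a)*a = a*(-9 + a))
W = 9 (W = 12 - 3 = 9)
(E(-3 - 1*(-5), -4) - 17)*W = (-4*(-9 - 4) - 17)*9 = (-4*(-13) - 17)*9 = (52 - 17)*9 = 35*9 = 315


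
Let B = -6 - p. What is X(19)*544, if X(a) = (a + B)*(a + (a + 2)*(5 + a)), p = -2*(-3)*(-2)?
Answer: 7112800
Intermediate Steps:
p = -12 (p = 6*(-2) = -12)
B = 6 (B = -6 - 1*(-12) = -6 + 12 = 6)
X(a) = (6 + a)*(a + (2 + a)*(5 + a)) (X(a) = (a + 6)*(a + (a + 2)*(5 + a)) = (6 + a)*(a + (2 + a)*(5 + a)))
X(19)*544 = (60 + 19³ + 14*19² + 58*19)*544 = (60 + 6859 + 14*361 + 1102)*544 = (60 + 6859 + 5054 + 1102)*544 = 13075*544 = 7112800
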